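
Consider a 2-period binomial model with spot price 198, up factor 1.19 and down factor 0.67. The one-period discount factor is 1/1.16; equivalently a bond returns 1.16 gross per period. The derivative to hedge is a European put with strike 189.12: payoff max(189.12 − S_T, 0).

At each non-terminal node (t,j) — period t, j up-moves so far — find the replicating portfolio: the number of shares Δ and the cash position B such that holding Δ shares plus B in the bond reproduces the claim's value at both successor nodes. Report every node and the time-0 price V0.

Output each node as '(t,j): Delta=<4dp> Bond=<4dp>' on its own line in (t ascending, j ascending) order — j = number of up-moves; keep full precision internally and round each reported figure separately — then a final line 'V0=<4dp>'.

(0,0): Delta=-0.2799 Bond=58.1966
(1,0): Delta=-1.0000 Bond=163.0345
(1,1): Delta=-0.2551 Bond=61.6594
V0=2.7734

Under the risk-neutral measure, an up-move has probability p* = (R−d)/(u−d) = 0.9423 and values discount at R = 1.16.
At expiry t=2: V(2,0)=100.2378, V(2,1)=31.2546, V(2,2)=0.0000
Node (1,0) S=132.6600: V=(p*·31.2546+(1−p*)·100.2378)/1.16=30.3745; Δ=(31.2546−100.2378)/(157.8654−88.8822)=-1.0000; B=V−Δ·S=163.0345
Node (1,1) S=235.6200: V=(p*·0.0000+(1−p*)·31.2546)/1.16=1.5544; Δ=(0.0000−31.2546)/(280.3878−157.8654)=-0.2551; B=V−Δ·S=61.6594
Node (0,0) S=198.0000: V=(p*·1.5544+(1−p*)·30.3745)/1.16=2.7734; Δ=(1.5544−30.3745)/(235.6200−132.6600)=-0.2799; B=V−Δ·S=58.1966
Each (Δ,B) replicates both successor values, so the strategy is self-financing and V0 is arbitrage-free.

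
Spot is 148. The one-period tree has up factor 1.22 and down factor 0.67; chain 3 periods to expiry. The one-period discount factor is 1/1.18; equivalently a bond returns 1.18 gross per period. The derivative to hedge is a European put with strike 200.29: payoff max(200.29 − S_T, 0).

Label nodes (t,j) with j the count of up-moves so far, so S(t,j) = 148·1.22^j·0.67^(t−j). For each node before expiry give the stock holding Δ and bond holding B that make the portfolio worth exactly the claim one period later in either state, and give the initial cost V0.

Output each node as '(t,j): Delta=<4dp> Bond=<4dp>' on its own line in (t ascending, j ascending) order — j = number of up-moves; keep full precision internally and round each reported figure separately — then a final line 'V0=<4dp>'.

(0,0): Delta=-0.4807 Bond=78.2622
(1,0): Delta=-1.0000 Bond=143.8452
(1,1): Delta=-0.4583 Bond=88.3105
(2,0): Delta=-1.0000 Bond=169.7373
(2,1): Delta=-1.0000 Bond=169.7373
(2,2): Delta=-0.4350 Bond=99.0667
V0=7.1215

The replicating-portfolio and risk-neutral prices coincide; use p* = (1.18−0.67)/(1.22−0.67) = 0.9273 for the latter.
Terminal values V(3,·): V(3,0)=155.7771, V(3,1)=119.2366, V(3,2)=52.7003, V(3,3)=0.0000
Node (2,0) S=66.4372: V=(p*·119.2366+(1−p*)·155.7771)/1.18=103.3001; Δ=(119.2366−155.7771)/(81.0534−44.5129)=-1.0000; B=V−Δ·S=169.7373
Node (2,1) S=120.9752: V=(p*·52.7003+(1−p*)·119.2366)/1.18=48.7621; Δ=(52.7003−119.2366)/(147.5897−81.0534)=-1.0000; B=V−Δ·S=169.7373
Node (2,2) S=220.2832: V=(p*·0.0000+(1−p*)·52.7003)/1.18=3.2481; Δ=(0.0000−52.7003)/(268.7455−147.5897)=-0.4350; B=V−Δ·S=99.0667
Node (1,0) S=99.1600: V=(p*·48.7621+(1−p*)·103.3001)/1.18=44.6852; Δ=(48.7621−103.3001)/(120.9752−66.4372)=-1.0000; B=V−Δ·S=143.8452
Node (1,1) S=180.5600: V=(p*·3.2481+(1−p*)·48.7621)/1.18=5.5578; Δ=(3.2481−48.7621)/(220.2832−120.9752)=-0.4583; B=V−Δ·S=88.3105
Node (0,0) S=148.0000: V=(p*·5.5578+(1−p*)·44.6852)/1.18=7.1215; Δ=(5.5578−44.6852)/(180.5600−99.1600)=-0.4807; B=V−Δ·S=78.2622
Self-financing check: at every node Δ·S+B equals the discounted successor values.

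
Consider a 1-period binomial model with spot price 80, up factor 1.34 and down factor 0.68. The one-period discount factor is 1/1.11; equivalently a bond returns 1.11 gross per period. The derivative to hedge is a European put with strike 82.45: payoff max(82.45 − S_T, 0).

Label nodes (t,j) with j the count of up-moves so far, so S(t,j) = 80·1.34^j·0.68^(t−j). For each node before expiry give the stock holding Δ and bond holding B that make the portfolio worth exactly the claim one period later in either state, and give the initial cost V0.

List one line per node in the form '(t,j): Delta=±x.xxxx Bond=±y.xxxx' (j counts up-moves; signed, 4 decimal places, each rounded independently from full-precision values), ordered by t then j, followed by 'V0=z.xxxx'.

No-arbitrage ⇒ martingale measure with p* = (R−d)/(u−d) = 0.6515.
Terminal payoffs: V(1,0)=28.0500, V(1,1)=0.0000
  t=0,j=0: stock 80.0000 → up 107.2000 (V=0.0000), down 54.4000 (V=28.0500). Price 8.8063; hedge Δ=-0.5312, bond B=51.3063.
Check: Δ(0,0)·S0 + B(0,0) = 8.8063 = V0.

(0,0): Delta=-0.5312 Bond=51.3063
V0=8.8063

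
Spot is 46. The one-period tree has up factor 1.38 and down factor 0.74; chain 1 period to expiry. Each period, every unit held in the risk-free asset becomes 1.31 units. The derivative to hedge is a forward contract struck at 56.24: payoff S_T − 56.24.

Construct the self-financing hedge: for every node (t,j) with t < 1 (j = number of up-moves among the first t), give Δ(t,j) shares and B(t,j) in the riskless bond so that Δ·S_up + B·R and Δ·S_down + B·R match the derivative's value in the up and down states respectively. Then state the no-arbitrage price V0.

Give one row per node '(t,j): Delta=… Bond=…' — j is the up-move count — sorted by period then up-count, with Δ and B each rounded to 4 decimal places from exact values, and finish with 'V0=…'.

Since d<R<u, set p* = (R−d)/(u−d) = 0.8906; price each node as the discounted p*-expectation of its children.
Terminal payoffs: V(1,0)=-22.2000, V(1,1)=7.2400
(0,0): S=46.0000. Δ = (V_up−V_dn)/(S_up−S_dn) = (7.2400−-22.2000)/(63.4800−34.0400) = 1.0000. V = [p*·7.2400 + (1−p*)·-22.2000]/1.31 = 3.0687. B = V − Δ·S = -42.9313.
Check: Δ(0,0)·S0 + B(0,0) = 3.0687 = V0.

(0,0): Delta=1.0000 Bond=-42.9313
V0=3.0687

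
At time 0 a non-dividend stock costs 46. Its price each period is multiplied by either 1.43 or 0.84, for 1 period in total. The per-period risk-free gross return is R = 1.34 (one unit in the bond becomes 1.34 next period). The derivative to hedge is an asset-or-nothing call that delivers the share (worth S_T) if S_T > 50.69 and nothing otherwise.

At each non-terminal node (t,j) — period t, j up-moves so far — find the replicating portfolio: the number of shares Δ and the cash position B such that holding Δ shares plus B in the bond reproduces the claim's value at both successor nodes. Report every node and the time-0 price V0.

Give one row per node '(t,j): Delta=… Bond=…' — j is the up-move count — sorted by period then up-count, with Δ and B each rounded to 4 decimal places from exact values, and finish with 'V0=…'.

(0,0): Delta=2.4237 Bond=-69.8902
V0=41.6013

Since d<R<u, set p* = (R−d)/(u−d) = 0.8475; price each node as the discounted p*-expectation of its children.
Payoff layer (t=1): V(1,0)=0.0000, V(1,1)=65.7800
  t=0,j=0: stock 46.0000 → up 65.7800 (V=65.7800), down 38.6400 (V=0.0000). Price 41.6013; hedge Δ=2.4237, bond B=-69.8902.
Check: Δ(0,0)·S0 + B(0,0) = 41.6013 = V0.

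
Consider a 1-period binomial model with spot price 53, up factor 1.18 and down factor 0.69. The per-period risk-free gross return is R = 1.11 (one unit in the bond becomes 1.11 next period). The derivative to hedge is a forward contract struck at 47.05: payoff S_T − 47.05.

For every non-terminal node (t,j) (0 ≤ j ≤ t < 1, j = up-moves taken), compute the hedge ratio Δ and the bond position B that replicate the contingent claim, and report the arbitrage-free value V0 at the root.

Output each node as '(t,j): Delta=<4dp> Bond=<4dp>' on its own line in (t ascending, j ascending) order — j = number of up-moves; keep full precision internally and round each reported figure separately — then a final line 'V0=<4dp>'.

(0,0): Delta=1.0000 Bond=-42.3874
V0=10.6126

The replicating-portfolio and risk-neutral prices coincide; use p* = (1.11−0.69)/(1.18−0.69) = 0.8571 for the latter.
Terminal payoffs: V(1,0)=-10.4800, V(1,1)=15.4900
(0,0): S=53.0000. Δ = (V_up−V_dn)/(S_up−S_dn) = (15.4900−-10.4800)/(62.5400−36.5700) = 1.0000. V = [p*·15.4900 + (1−p*)·-10.4800]/1.11 = 10.6126. B = V − Δ·S = -42.3874.
The time-0 hedge costs 10.6126, which is the no-arbitrage price.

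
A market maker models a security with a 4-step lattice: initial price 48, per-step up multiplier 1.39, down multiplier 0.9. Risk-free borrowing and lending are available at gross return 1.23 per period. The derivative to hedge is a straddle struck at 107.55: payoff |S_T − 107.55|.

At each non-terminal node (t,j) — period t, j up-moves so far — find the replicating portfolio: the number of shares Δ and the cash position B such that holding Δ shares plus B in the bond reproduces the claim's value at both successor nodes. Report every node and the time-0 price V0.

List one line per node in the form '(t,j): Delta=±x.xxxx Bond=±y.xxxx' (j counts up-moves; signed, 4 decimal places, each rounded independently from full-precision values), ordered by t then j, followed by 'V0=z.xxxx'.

(0,0): Delta=0.0536 Bond=12.2434
(1,0): Delta=-0.7601 Bond=50.2131
(1,1): Delta=0.3091 Bond=-1.9848
(2,0): Delta=-1.0000 Bond=71.0886
(2,1): Delta=-0.6848 Bond=57.2401
(2,2): Delta=0.6211 Bond=-31.3778
(3,0): Delta=-1.0000 Bond=87.4390
(3,1): Delta=-1.0000 Bond=87.4390
(3,2): Delta=-0.5859 Bond=62.1466
(3,3): Delta=1.0000 Bond=-87.4390
V0=14.8173

Since d<R<u, set p* = (R−d)/(u−d) = 0.6735; price each node as the discounted p*-expectation of its children.
Terminal payoffs: V(4,0)=76.0572, V(4,1)=58.9111, V(4,2)=32.4300, V(4,3)=8.4687, V(4,4)=71.6345
Node (3,0) S=34.9920: V=(p*·58.9111+(1−p*)·76.0572)/1.23=52.4470; Δ=(58.9111−76.0572)/(48.6389−31.4928)=-1.0000; B=V−Δ·S=87.4390
Node (3,1) S=54.0432: V=(p*·32.4300+(1−p*)·58.9111)/1.23=33.3958; Δ=(32.4300−58.9111)/(75.1200−48.6389)=-1.0000; B=V−Δ·S=87.4390
Node (3,2) S=83.4667: V=(p*·8.4687+(1−p*)·32.4300)/1.23=13.2462; Δ=(8.4687−32.4300)/(116.0187−75.1200)=-0.5859; B=V−Δ·S=62.1466
Node (3,3) S=128.9097: V=(p*·71.6345+(1−p*)·8.4687)/1.23=41.4707; Δ=(71.6345−8.4687)/(179.1845−116.0187)=1.0000; B=V−Δ·S=-87.4390
Node (2,0) S=38.8800: V=(p*·33.3958+(1−p*)·52.4470)/1.23=32.2086; Δ=(33.3958−52.4470)/(54.0432−34.9920)=-1.0000; B=V−Δ·S=71.0886
Node (2,1) S=60.0480: V=(p*·13.2462+(1−p*)·33.3958)/1.23=16.1184; Δ=(13.2462−33.3958)/(83.4667−54.0432)=-0.6848; B=V−Δ·S=57.2401
Node (2,2) S=92.7408: V=(p*·41.4707+(1−p*)·13.2462)/1.23=26.2232; Δ=(41.4707−13.2462)/(128.9097−83.4667)=0.6211; B=V−Δ·S=-31.3778
Node (1,0) S=43.2000: V=(p*·16.1184+(1−p*)·32.2086)/1.23=17.3759; Δ=(16.1184−32.2086)/(60.0480−38.8800)=-0.7601; B=V−Δ·S=50.2131
Node (1,1) S=66.7200: V=(p*·26.2232+(1−p*)·16.1184)/1.23=18.6371; Δ=(26.2232−16.1184)/(92.7408−60.0480)=0.3091; B=V−Δ·S=-1.9848
Node (0,0) S=48.0000: V=(p*·18.6371+(1−p*)·17.3759)/1.23=14.8173; Δ=(18.6371−17.3759)/(66.7200−43.2000)=0.0536; B=V−Δ·S=12.2434
Each (Δ,B) replicates both successor values, so the strategy is self-financing and V0 is arbitrage-free.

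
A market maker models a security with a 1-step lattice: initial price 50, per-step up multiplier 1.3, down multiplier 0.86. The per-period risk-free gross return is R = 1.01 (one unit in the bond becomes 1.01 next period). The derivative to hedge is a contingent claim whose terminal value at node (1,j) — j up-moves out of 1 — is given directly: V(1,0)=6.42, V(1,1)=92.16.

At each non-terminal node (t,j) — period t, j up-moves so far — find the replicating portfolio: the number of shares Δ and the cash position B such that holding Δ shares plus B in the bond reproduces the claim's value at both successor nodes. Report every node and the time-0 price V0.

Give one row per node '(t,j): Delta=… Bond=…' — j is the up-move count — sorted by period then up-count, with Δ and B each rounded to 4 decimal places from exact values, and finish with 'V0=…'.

(0,0): Delta=3.8973 Bond=-159.5671
V0=35.2966

No-arbitrage ⇒ martingale measure with p* = (R−d)/(u−d) = 0.3409.
Terminal values V(1,·): V(1,0)=6.4200, V(1,1)=92.1600
Node (0,0) S=50.0000: V=(p*·92.1600+(1−p*)·6.4200)/1.01=35.2966; Δ=(92.1600−6.4200)/(65.0000−43.0000)=3.8973; B=V−Δ·S=-159.5671
Each (Δ,B) replicates both successor values, so the strategy is self-financing and V0 is arbitrage-free.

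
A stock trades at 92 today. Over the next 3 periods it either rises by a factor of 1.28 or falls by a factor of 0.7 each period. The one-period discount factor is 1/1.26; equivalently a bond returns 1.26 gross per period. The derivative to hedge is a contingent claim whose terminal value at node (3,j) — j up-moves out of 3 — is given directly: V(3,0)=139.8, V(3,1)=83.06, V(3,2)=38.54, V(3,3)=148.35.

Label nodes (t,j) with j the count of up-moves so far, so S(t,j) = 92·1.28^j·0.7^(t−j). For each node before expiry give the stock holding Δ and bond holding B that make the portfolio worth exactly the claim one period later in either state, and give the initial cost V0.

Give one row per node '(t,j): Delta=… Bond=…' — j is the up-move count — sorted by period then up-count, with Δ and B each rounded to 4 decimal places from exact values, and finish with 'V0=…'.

Risk-neutral probability p* = (R−d)/(u−d) = (1.26−0.7)/(1.28−0.7) = 0.9655.
Terminal payoffs: V(3,0)=139.8000, V(3,1)=83.0600, V(3,2)=38.5400, V(3,3)=148.3500
(2,0): S=45.0800. Δ = (V_up−V_dn)/(S_up−S_dn) = (83.0600−139.8000)/(57.7024−31.5560) = -2.1701. V = [p*·83.0600 + (1−p*)·139.8000]/1.26 = 67.4735. B = V − Δ·S = 165.3010.
(2,1): S=82.4320. Δ = (V_up−V_dn)/(S_up−S_dn) = (38.5400−83.0600)/(105.5130−57.7024) = -0.9312. V = [p*·38.5400 + (1−p*)·83.0600]/1.26 = 31.8057. B = V − Δ·S = 108.5643.
(2,2): S=150.7328. Δ = (V_up−V_dn)/(S_up−S_dn) = (148.3500−38.5400)/(192.9380−105.5130) = 1.2560. V = [p*·148.3500 + (1−p*)·38.5400]/1.26 = 114.7329. B = V − Δ·S = -74.5947.
(1,0): S=64.4000. Δ = (V_up−V_dn)/(S_up−S_dn) = (31.8057−67.4735)/(82.4320−45.0800) = -0.9549. V = [p*·31.8057 + (1−p*)·67.4735]/1.26 = 26.2187. B = V − Δ·S = 87.7149.
(1,1): S=117.7600. Δ = (V_up−V_dn)/(S_up−S_dn) = (114.7329−31.8057)/(150.7328−82.4320) = 1.2141. V = [p*·114.7329 + (1−p*)·31.8057]/1.26 = 88.7884. B = V − Δ·S = -54.1896.
(0,0): S=92.0000. Δ = (V_up−V_dn)/(S_up−S_dn) = (88.7884−26.2187)/(117.7600−64.4000) = 1.1726. V = [p*·88.7884 + (1−p*)·26.2187]/1.26 = 68.7546. B = V − Δ·S = -39.1241.
Self-financing check: at every node Δ·S+B equals the discounted successor values.

(0,0): Delta=1.1726 Bond=-39.1241
(1,0): Delta=-0.9549 Bond=87.7149
(1,1): Delta=1.2141 Bond=-54.1896
(2,0): Delta=-2.1701 Bond=165.3010
(2,1): Delta=-0.9312 Bond=108.5643
(2,2): Delta=1.2560 Bond=-74.5947
V0=68.7546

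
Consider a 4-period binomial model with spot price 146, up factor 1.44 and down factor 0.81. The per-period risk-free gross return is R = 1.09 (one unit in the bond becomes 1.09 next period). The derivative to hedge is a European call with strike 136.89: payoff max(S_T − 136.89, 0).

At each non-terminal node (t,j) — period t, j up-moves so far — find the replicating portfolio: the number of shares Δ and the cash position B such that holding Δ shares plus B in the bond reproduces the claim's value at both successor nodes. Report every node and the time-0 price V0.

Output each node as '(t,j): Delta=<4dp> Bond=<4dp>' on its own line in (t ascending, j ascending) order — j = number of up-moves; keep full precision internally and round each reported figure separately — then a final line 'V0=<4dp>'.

No-arbitrage ⇒ martingale measure with p* = (R−d)/(u−d) = 0.4444.
At expiry t=4: V(4,0)=0.0000, V(4,1)=0.0000, V(4,2)=61.7414, V(4,3)=216.2325, V(4,4)=490.8833
(3,0): S=77.5904. Δ = (V_up−V_dn)/(S_up−S_dn) = (0.0000−0.0000)/(111.7302−62.8482) = 0.0000. V = [p*·0.0000 + (1−p*)·0.0000]/1.09 = 0.0000. B = V − Δ·S = 0.0000.
(3,1): S=137.9385. Δ = (V_up−V_dn)/(S_up−S_dn) = (61.7414−0.0000)/(198.6314−111.7302) = 0.7105. V = [p*·61.7414 + (1−p*)·0.0000]/1.09 = 25.1749. B = V − Δ·S = -72.8273.
(3,2): S=245.2239. Δ = (V_up−V_dn)/(S_up−S_dn) = (216.2325−61.7414)/(353.1225−198.6314) = 1.0000. V = [p*·216.2325 + (1−p*)·61.7414]/1.09 = 119.6368. B = V − Δ·S = -125.5872.
(3,3): S=435.9537. Δ = (V_up−V_dn)/(S_up−S_dn) = (490.8833−216.2325)/(627.7733−353.1225) = 1.0000. V = [p*·490.8833 + (1−p*)·216.2325]/1.09 = 310.3665. B = V − Δ·S = -125.5872.
(2,0): S=95.7906. Δ = (V_up−V_dn)/(S_up−S_dn) = (25.1749−0.0000)/(137.9385−77.5904) = 0.4172. V = [p*·25.1749 + (1−p*)·0.0000]/1.09 = 10.2650. B = V − Δ·S = -29.6951.
(2,1): S=170.2944. Δ = (V_up−V_dn)/(S_up−S_dn) = (119.6368−25.1749)/(245.2239−137.9385) = 0.8805. V = [p*·119.6368 + (1−p*)·25.1749]/1.09 = 61.6128. B = V − Δ·S = -88.3267.
(2,2): S=302.7456. Δ = (V_up−V_dn)/(S_up−S_dn) = (310.3665−119.6368)/(435.9537−245.2239) = 1.0000. V = [p*·310.3665 + (1−p*)·119.6368]/1.09 = 187.5280. B = V − Δ·S = -115.2176.
(1,0): S=118.2600. Δ = (V_up−V_dn)/(S_up−S_dn) = (61.6128−10.2650)/(170.2944−95.7906) = 0.6892. V = [p*·61.6128 + (1−p*)·10.2650]/1.09 = 30.3543. B = V − Δ·S = -51.1501.
(1,1): S=210.2400. Δ = (V_up−V_dn)/(S_up−S_dn) = (187.5280−61.6128)/(302.7456−170.2944) = 0.9507. V = [p*·187.5280 + (1−p*)·61.6128]/1.09 = 107.8671. B = V − Δ·S = -91.9984.
(0,0): S=146.0000. Δ = (V_up−V_dn)/(S_up−S_dn) = (107.8671−30.3543)/(210.2400−118.2600) = 0.8427. V = [p*·107.8671 + (1−p*)·30.3543]/1.09 = 59.4536. B = V − Δ·S = -63.5825.
The time-0 hedge costs 59.4536, which is the no-arbitrage price.

(0,0): Delta=0.8427 Bond=-63.5825
(1,0): Delta=0.6892 Bond=-51.1501
(1,1): Delta=0.9507 Bond=-91.9984
(2,0): Delta=0.4172 Bond=-29.6951
(2,1): Delta=0.8805 Bond=-88.3267
(2,2): Delta=1.0000 Bond=-115.2176
(3,0): Delta=0.0000 Bond=0.0000
(3,1): Delta=0.7105 Bond=-72.8273
(3,2): Delta=1.0000 Bond=-125.5872
(3,3): Delta=1.0000 Bond=-125.5872
V0=59.4536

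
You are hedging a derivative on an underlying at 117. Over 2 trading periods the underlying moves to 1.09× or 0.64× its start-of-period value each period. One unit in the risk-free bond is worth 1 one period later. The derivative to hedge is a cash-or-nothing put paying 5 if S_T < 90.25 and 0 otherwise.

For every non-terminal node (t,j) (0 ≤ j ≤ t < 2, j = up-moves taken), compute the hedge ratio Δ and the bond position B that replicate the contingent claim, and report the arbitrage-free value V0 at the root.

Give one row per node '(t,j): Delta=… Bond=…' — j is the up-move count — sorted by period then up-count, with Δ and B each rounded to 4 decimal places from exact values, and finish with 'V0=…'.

(0,0): Delta=-0.0760 Bond=10.6889
(1,0): Delta=0.0000 Bond=5.0000
(1,1): Delta=-0.0871 Bond=12.1111
V0=1.8000

Under the risk-neutral measure, an up-move has probability p* = (R−d)/(u−d) = 0.8000 and values discount at R = 1.
At expiry t=2: V(2,0)=5.0000, V(2,1)=5.0000, V(2,2)=0.0000
Node (1,0) S=74.8800: V=(p*·5.0000+(1−p*)·5.0000)/1=5.0000; Δ=(5.0000−5.0000)/(81.6192−47.9232)=0.0000; B=V−Δ·S=5.0000
Node (1,1) S=127.5300: V=(p*·0.0000+(1−p*)·5.0000)/1=1.0000; Δ=(0.0000−5.0000)/(139.0077−81.6192)=-0.0871; B=V−Δ·S=12.1111
Node (0,0) S=117.0000: V=(p*·1.0000+(1−p*)·5.0000)/1=1.8000; Δ=(1.0000−5.0000)/(127.5300−74.8800)=-0.0760; B=V−Δ·S=10.6889
Self-financing check: at every node Δ·S+B equals the discounted successor values.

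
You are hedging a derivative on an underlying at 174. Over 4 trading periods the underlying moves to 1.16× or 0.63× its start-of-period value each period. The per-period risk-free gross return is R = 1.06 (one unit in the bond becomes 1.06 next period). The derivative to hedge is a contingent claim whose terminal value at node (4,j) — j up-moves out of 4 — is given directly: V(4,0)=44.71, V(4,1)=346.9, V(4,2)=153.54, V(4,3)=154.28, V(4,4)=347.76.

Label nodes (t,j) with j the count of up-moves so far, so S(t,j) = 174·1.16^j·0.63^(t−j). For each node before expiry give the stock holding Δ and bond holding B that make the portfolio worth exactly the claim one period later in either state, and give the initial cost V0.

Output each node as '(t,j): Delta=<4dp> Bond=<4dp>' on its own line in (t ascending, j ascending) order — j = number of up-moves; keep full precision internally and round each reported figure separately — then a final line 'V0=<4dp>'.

(0,0): Delta=0.8092 Bond=50.9403
(1,0): Delta=-0.7346 Bond=223.2264
(1,1): Delta=1.0042 Bond=14.6410
(2,0): Delta=-2.5738 Bond=363.6388
(2,1): Delta=-0.5023 Bond=207.0808
(2,2): Delta=1.1944 Bond=-29.0297
(3,0): Delta=13.1049 Bond=-296.6953
(3,1): Delta=-4.5541 Bond=544.0972
(3,2): Delta=0.0095 Bond=144.0192
(3,3): Delta=1.3441 Bond=-71.4204
V0=191.7399

No-arbitrage ⇒ martingale measure with p* = (R−d)/(u−d) = 0.8113.
At expiry t=4: V(4,0)=44.7100, V(4,1)=346.9000, V(4,2)=153.5400, V(4,3)=154.2800, V(4,4)=347.7600
  t=3,j=0: stock 43.5082 → up 50.4695 (V=346.9000), down 27.4102 (V=44.7100). Price 273.4745; hedge Δ=13.1049, bond B=-296.6953.
  t=3,j=1: stock 80.1103 → up 92.9279 (V=153.5400), down 50.4695 (V=346.9000). Price 179.2670; hedge Δ=-4.5541, bond B=544.0972.
  t=3,j=2: stock 147.5047 → up 171.1054 (V=154.2800), down 92.9279 (V=153.5400). Price 145.4155; hedge Δ=0.0095, bond B=144.0192.
  t=3,j=3: stock 271.5959 → up 315.0512 (V=347.7600), down 171.1054 (V=154.2800). Price 293.6362; hedge Δ=1.3441, bond B=-71.4204.
  t=2,j=0: stock 69.0606 → up 80.1103 (V=179.2670), down 43.5082 (V=273.4745). Price 185.8887; hedge Δ=-2.5738, bond B=363.6388.
  t=2,j=1: stock 127.1592 → up 147.5047 (V=145.4155), down 80.1103 (V=179.2670). Price 143.2099; hedge Δ=-0.5023, bond B=207.0808.
  t=2,j=2: stock 234.1344 → up 271.5959 (V=293.6362), down 147.5047 (V=145.4155). Price 250.6321; hedge Δ=1.1944, bond B=-29.0297.
  t=1,j=0: stock 109.6200 → up 127.1592 (V=143.2099), down 69.0606 (V=185.8887). Price 142.7005; hedge Δ=-0.7346, bond B=223.2264.
  t=1,j=1: stock 201.8400 → up 234.1344 (V=250.6321), down 127.1592 (V=143.2099). Price 217.3243; hedge Δ=1.0042, bond B=14.6410.
  t=0,j=0: stock 174.0000 → up 201.8400 (V=217.3243), down 109.6200 (V=142.7005). Price 191.7399; hedge Δ=0.8092, bond B=50.9403.
Check: Δ(0,0)·S0 + B(0,0) = 191.7399 = V0.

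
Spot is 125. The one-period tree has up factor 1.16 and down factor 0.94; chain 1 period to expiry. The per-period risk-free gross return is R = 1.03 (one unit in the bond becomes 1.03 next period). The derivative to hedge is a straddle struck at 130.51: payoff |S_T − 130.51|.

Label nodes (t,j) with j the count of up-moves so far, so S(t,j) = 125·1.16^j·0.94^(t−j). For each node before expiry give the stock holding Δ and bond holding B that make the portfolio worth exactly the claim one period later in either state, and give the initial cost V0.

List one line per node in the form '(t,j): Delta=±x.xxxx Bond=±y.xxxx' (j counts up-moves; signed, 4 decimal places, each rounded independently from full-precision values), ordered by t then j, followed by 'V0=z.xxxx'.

No-arbitrage ⇒ martingale measure with p* = (R−d)/(u−d) = 0.4091.
Terminal values V(1,·): V(1,0)=13.0100, V(1,1)=14.4900
Node (0,0) S=125.0000: V=(p*·14.4900+(1−p*)·13.0100)/1.03=13.2189; Δ=(14.4900−13.0100)/(145.0000−117.5000)=0.0538; B=V−Δ·S=6.4916
Each (Δ,B) replicates both successor values, so the strategy is self-financing and V0 is arbitrage-free.

(0,0): Delta=0.0538 Bond=6.4916
V0=13.2189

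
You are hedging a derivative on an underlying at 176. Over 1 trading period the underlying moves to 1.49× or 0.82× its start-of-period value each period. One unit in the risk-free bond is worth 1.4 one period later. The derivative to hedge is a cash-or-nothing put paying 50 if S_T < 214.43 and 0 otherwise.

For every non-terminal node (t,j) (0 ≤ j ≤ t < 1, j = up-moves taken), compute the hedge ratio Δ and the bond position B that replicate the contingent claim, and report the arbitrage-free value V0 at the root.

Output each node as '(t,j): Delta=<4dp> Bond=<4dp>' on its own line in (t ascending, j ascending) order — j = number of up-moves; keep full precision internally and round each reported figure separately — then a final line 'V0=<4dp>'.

Since d<R<u, set p* = (R−d)/(u−d) = 0.8657; price each node as the discounted p*-expectation of its children.
Payoff layer (t=1): V(1,0)=50.0000, V(1,1)=0.0000
  t=0,j=0: stock 176.0000 → up 262.2400 (V=0.0000), down 144.3200 (V=50.0000). Price 4.7974; hedge Δ=-0.4240, bond B=79.4243.
Root portfolio cost Δ·176+B reproduces V0=4.7974.

(0,0): Delta=-0.4240 Bond=79.4243
V0=4.7974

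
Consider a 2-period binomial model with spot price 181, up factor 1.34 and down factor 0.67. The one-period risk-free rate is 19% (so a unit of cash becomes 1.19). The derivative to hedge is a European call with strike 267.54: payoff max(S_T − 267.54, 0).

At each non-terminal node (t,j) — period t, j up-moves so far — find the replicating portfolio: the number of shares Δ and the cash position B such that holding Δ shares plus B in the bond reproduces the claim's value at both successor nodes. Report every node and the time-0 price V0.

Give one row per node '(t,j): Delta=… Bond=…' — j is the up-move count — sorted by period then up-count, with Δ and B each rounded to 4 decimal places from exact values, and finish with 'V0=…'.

(0,0): Delta=0.3090 Bond=-31.4940
(1,0): Delta=0.0000 Bond=0.0000
(1,1): Delta=0.3536 Bond=-48.2887
V0=24.4431

Under the risk-neutral measure, an up-move has probability p* = (R−d)/(u−d) = 0.7761 and values discount at R = 1.19.
Payoff layer (t=2): V(2,0)=0.0000, V(2,1)=0.0000, V(2,2)=57.4636
(1,0): S=121.2700. Δ = (V_up−V_dn)/(S_up−S_dn) = (0.0000−0.0000)/(162.5018−81.2509) = 0.0000. V = [p*·0.0000 + (1−p*)·0.0000]/1.19 = 0.0000. B = V − Δ·S = 0.0000.
(1,1): S=242.5400. Δ = (V_up−V_dn)/(S_up−S_dn) = (57.4636−0.0000)/(325.0036−162.5018) = 0.3536. V = [p*·57.4636 + (1−p*)·0.0000]/1.19 = 37.4778. B = V − Δ·S = -48.2887.
(0,0): S=181.0000. Δ = (V_up−V_dn)/(S_up−S_dn) = (37.4778−0.0000)/(242.5400−121.2700) = 0.3090. V = [p*·37.4778 + (1−p*)·0.0000]/1.19 = 24.4431. B = V − Δ·S = -31.4940.
Each (Δ,B) replicates both successor values, so the strategy is self-financing and V0 is arbitrage-free.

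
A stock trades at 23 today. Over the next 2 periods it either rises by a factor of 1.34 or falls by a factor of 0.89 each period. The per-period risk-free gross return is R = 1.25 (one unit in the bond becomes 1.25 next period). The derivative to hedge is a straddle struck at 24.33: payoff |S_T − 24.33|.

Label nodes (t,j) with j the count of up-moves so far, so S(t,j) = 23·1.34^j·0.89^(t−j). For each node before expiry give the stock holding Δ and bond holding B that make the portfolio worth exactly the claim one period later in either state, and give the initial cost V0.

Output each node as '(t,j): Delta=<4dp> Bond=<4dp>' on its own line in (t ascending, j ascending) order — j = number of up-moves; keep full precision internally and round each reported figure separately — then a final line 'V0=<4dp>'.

The replicating-portfolio and risk-neutral prices coincide; use p* = (1.25−0.89)/(1.34−0.89) = 0.8000 for the latter.
At expiry t=2: V(2,0)=6.1117, V(2,1)=3.0998, V(2,2)=16.9688
Node (1,0) S=20.4700: V=(p*·3.0998+(1−p*)·6.1117)/1.25=2.9617; Δ=(3.0998−6.1117)/(27.4298−18.2183)=-0.3270; B=V−Δ·S=9.6549
Node (1,1) S=30.8200: V=(p*·16.9688+(1−p*)·3.0998)/1.25=11.3560; Δ=(16.9688−3.0998)/(41.2988−27.4298)=1.0000; B=V−Δ·S=-19.4640
Node (0,0) S=23.0000: V=(p*·11.3560+(1−p*)·2.9617)/1.25=7.7417; Δ=(11.3560−2.9617)/(30.8200−20.4700)=0.8110; B=V−Δ·S=-10.9122
Self-financing check: at every node Δ·S+B equals the discounted successor values.

(0,0): Delta=0.8110 Bond=-10.9122
(1,0): Delta=-0.3270 Bond=9.6549
(1,1): Delta=1.0000 Bond=-19.4640
V0=7.7417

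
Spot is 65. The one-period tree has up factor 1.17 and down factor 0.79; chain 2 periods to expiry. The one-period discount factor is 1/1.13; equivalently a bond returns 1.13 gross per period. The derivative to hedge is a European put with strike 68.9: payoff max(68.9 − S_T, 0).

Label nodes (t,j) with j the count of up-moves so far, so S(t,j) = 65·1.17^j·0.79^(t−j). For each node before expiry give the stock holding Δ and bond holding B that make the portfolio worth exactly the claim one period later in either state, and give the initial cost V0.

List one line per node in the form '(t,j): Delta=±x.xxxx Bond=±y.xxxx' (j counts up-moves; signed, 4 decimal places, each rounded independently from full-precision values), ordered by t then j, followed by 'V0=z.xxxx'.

(0,0): Delta=-0.3563 Bond=24.7097
(1,0): Delta=-1.0000 Bond=60.9735
(1,1): Delta=-0.3052 Bond=24.0335
V0=1.5470

The replicating-portfolio and risk-neutral prices coincide; use p* = (1.13−0.79)/(1.17−0.79) = 0.8947 for the latter.
Payoff layer (t=2): V(2,0)=28.3335, V(2,1)=8.8205, V(2,2)=0.0000
(1,0): S=51.3500. Δ = (V_up−V_dn)/(S_up−S_dn) = (8.8205−28.3335)/(60.0795−40.5665) = -1.0000. V = [p*·8.8205 + (1−p*)·28.3335]/1.13 = 9.6235. B = V − Δ·S = 60.9735.
(1,1): S=76.0500. Δ = (V_up−V_dn)/(S_up−S_dn) = (0.0000−8.8205)/(88.9785−60.0795) = -0.3052. V = [p*·0.0000 + (1−p*)·8.8205]/1.13 = 0.8217. B = V − Δ·S = 24.0335.
(0,0): S=65.0000. Δ = (V_up−V_dn)/(S_up−S_dn) = (0.8217−9.6235)/(76.0500−51.3500) = -0.3563. V = [p*·0.8217 + (1−p*)·9.6235]/1.13 = 1.5470. B = V − Δ·S = 24.7097.
Check: Δ(0,0)·S0 + B(0,0) = 1.5470 = V0.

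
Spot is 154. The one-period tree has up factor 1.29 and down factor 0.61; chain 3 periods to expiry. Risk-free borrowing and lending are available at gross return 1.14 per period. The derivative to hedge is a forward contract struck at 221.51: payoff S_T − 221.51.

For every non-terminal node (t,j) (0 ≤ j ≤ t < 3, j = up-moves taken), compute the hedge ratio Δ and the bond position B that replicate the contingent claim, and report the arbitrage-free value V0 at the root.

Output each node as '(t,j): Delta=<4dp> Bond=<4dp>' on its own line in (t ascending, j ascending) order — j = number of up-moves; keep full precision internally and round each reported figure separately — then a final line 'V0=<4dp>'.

(0,0): Delta=1.0000 Bond=-149.5129
(1,0): Delta=1.0000 Bond=-170.4448
(1,1): Delta=1.0000 Bond=-170.4448
(2,0): Delta=1.0000 Bond=-194.3070
(2,1): Delta=1.0000 Bond=-194.3070
(2,2): Delta=1.0000 Bond=-194.3070
V0=4.4871

Since d<R<u, set p* = (R−d)/(u−d) = 0.7794; price each node as the discounted p*-expectation of its children.
At expiry t=3: V(3,0)=-186.5549, V(3,1)=-147.5886, V(3,2)=-65.1844, V(3,3)=109.0801
Node (2,0) S=57.3034: V=(p*·-147.5886+(1−p*)·-186.5549)/1.14=-137.0036; Δ=(-147.5886−-186.5549)/(73.9214−34.9551)=1.0000; B=V−Δ·S=-194.3070
Node (2,1) S=121.1826: V=(p*·-65.1844+(1−p*)·-147.5886)/1.14=-73.1244; Δ=(-65.1844−-147.5886)/(156.3256−73.9214)=1.0000; B=V−Δ·S=-194.3070
Node (2,2) S=256.2714: V=(p*·109.0801+(1−p*)·-65.1844)/1.14=61.9644; Δ=(109.0801−-65.1844)/(330.5901−156.3256)=1.0000; B=V−Δ·S=-194.3070
Node (1,0) S=93.9400: V=(p*·-73.1244+(1−p*)·-137.0036)/1.14=-76.5048; Δ=(-73.1244−-137.0036)/(121.1826−57.3034)=1.0000; B=V−Δ·S=-170.4448
Node (1,1) S=198.6600: V=(p*·61.9644+(1−p*)·-73.1244)/1.14=28.2152; Δ=(61.9644−-73.1244)/(256.2714−121.1826)=1.0000; B=V−Δ·S=-170.4448
Node (0,0) S=154.0000: V=(p*·28.2152+(1−p*)·-76.5048)/1.14=4.4871; Δ=(28.2152−-76.5048)/(198.6600−93.9400)=1.0000; B=V−Δ·S=-149.5129
Root portfolio cost Δ·154+B reproduces V0=4.4871.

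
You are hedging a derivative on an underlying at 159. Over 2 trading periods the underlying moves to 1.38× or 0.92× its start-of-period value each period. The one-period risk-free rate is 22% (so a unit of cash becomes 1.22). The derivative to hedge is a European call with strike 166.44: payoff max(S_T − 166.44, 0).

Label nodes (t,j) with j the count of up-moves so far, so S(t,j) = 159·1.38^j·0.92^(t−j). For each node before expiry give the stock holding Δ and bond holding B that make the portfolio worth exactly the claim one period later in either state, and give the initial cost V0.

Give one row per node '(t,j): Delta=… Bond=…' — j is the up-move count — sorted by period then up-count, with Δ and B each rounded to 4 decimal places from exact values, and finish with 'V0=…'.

No-arbitrage ⇒ martingale measure with p* = (R−d)/(u−d) = 0.6522.
Terminal payoffs: V(2,0)=0.0000, V(2,1)=35.4264, V(2,2)=136.3596
  t=1,j=0: stock 146.2800 → up 201.8664 (V=35.4264), down 134.5776 (V=0.0000). Price 18.9378; hedge Δ=0.5265, bond B=-58.0761.
  t=1,j=1: stock 219.4200 → up 302.7996 (V=136.3596), down 201.8664 (V=35.4264). Price 82.9938; hedge Δ=1.0000, bond B=-136.4262.
  t=0,j=0: stock 159.0000 → up 219.4200 (V=82.9938), down 146.2800 (V=18.9378). Price 49.7651; hedge Δ=0.8758, bond B=-89.4869.
Check: Δ(0,0)·S0 + B(0,0) = 49.7651 = V0.

(0,0): Delta=0.8758 Bond=-89.4869
(1,0): Delta=0.5265 Bond=-58.0761
(1,1): Delta=1.0000 Bond=-136.4262
V0=49.7651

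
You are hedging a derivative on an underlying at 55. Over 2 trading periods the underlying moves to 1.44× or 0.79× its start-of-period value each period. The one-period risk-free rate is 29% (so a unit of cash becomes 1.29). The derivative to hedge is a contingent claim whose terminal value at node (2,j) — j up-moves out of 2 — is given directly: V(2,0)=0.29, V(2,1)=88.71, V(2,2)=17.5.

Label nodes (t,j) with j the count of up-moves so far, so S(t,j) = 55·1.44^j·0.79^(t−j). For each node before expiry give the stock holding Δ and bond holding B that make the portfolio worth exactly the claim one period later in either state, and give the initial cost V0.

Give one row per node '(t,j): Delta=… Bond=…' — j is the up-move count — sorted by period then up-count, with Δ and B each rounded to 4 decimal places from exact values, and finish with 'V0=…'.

Under the risk-neutral measure, an up-move has probability p* = (R−d)/(u−d) = 0.7692 and values discount at R = 1.29.
Terminal payoffs: V(2,0)=0.2900, V(2,1)=88.7100, V(2,2)=17.5000
(1,0): S=43.4500. Δ = (V_up−V_dn)/(S_up−S_dn) = (88.7100−0.2900)/(62.5680−34.3255) = 3.1307. V = [p*·88.7100 + (1−p*)·0.2900]/1.29 = 52.9499. B = V − Δ·S = -83.0809.
(1,1): S=79.2000. Δ = (V_up−V_dn)/(S_up−S_dn) = (17.5000−88.7100)/(114.0480−62.5680) = -1.3833. V = [p*·17.5000 + (1−p*)·88.7100]/1.29 = 26.3047. B = V − Δ·S = 135.8586.
(0,0): S=55.0000. Δ = (V_up−V_dn)/(S_up−S_dn) = (26.3047−52.9499)/(79.2000−43.4500) = -0.7453. V = [p*·26.3047 + (1−p*)·52.9499]/1.29 = 25.1578. B = V − Δ·S = 66.1504.
Root portfolio cost Δ·55+B reproduces V0=25.1578.

(0,0): Delta=-0.7453 Bond=66.1504
(1,0): Delta=3.1307 Bond=-83.0809
(1,1): Delta=-1.3833 Bond=135.8586
V0=25.1578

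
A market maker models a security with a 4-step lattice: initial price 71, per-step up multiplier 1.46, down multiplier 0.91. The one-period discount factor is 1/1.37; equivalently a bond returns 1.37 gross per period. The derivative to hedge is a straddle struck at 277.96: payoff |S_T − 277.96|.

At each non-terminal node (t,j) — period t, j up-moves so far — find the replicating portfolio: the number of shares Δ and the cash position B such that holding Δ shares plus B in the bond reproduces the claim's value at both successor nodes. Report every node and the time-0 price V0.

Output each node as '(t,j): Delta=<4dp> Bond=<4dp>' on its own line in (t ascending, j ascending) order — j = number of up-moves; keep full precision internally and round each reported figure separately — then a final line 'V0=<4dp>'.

(0,0): Delta=-0.4798 Bond=54.3698
(1,0): Delta=-1.0000 Bond=108.0987
(1,1): Delta=-0.4163 Bond=67.9103
(2,0): Delta=-1.0000 Bond=148.0953
(2,1): Delta=-1.0000 Bond=148.0953
(2,2): Delta=-0.3452 Bond=82.2649
(3,0): Delta=-1.0000 Bond=202.8905
(3,1): Delta=-1.0000 Bond=202.8905
(3,2): Delta=-1.0000 Bond=202.8905
(3,3): Delta=-0.2653 Bond=95.0576
V0=20.3062

Since d<R<u, set p* = (R−d)/(u−d) = 0.8364; price each node as the discounted p*-expectation of its children.
Payoff layer (t=4): V(4,0)=229.2718, V(4,1)=199.8448, V(4,2)=152.6324, V(4,3)=76.8849, V(4,4)=44.6440
Node (3,0) S=53.5035: V=(p*·199.8448+(1−p*)·229.2718)/1.37=149.3870; Δ=(199.8448−229.2718)/(78.1152−48.6882)=-1.0000; B=V−Δ·S=202.8905
Node (3,1) S=85.8408: V=(p*·152.6324+(1−p*)·199.8448)/1.37=117.0497; Δ=(152.6324−199.8448)/(125.3276−78.1152)=-1.0000; B=V−Δ·S=202.8905
Node (3,2) S=137.7227: V=(p*·76.8849+(1−p*)·152.6324)/1.37=65.1678; Δ=(76.8849−152.6324)/(201.0751−125.3276)=-1.0000; B=V−Δ·S=202.8905
Node (3,3) S=220.9617: V=(p*·44.6440+(1−p*)·76.8849)/1.37=36.4378; Δ=(44.6440−76.8849)/(322.6040−201.0751)=-0.2653; B=V−Δ·S=95.0576
Node (2,0) S=58.7951: V=(p*·117.0497+(1−p*)·149.3870)/1.37=89.3002; Δ=(117.0497−149.3870)/(85.8408−53.5035)=-1.0000; B=V−Δ·S=148.0953
Node (2,1) S=94.3306: V=(p*·65.1678+(1−p*)·117.0497)/1.37=53.7647; Δ=(65.1678−117.0497)/(137.7227−85.8408)=-1.0000; B=V−Δ·S=148.0953
Node (2,2) S=151.3436: V=(p*·36.4378+(1−p*)·65.1678)/1.37=30.0285; Δ=(36.4378−65.1678)/(220.9617−137.7227)=-0.3452; B=V−Δ·S=82.2649
Node (1,0) S=64.6100: V=(p*·53.7647+(1−p*)·89.3002)/1.37=43.4887; Δ=(53.7647−89.3002)/(94.3306−58.7951)=-1.0000; B=V−Δ·S=108.0987
Node (1,1) S=103.6600: V=(p*·30.0285+(1−p*)·53.7647)/1.37=24.7537; Δ=(30.0285−53.7647)/(151.3436−94.3306)=-0.4163; B=V−Δ·S=67.9103
Node (0,0) S=71.0000: V=(p*·24.7537+(1−p*)·43.4887)/1.37=20.3062; Δ=(24.7537−43.4887)/(103.6600−64.6100)=-0.4798; B=V−Δ·S=54.3698
Self-financing check: at every node Δ·S+B equals the discounted successor values.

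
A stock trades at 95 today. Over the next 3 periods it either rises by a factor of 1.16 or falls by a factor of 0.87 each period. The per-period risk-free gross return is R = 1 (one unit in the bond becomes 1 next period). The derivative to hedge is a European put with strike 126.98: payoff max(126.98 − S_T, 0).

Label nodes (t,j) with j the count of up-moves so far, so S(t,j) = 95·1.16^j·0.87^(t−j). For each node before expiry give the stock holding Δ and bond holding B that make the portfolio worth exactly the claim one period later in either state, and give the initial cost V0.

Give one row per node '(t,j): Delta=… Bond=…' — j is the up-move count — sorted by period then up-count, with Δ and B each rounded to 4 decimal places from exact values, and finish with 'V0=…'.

(0,0): Delta=-0.8446 Bond=114.1361
(1,0): Delta=-1.0000 Bond=126.9800
(1,1): Delta=-0.7012 Bond=98.3283
(2,0): Delta=-1.0000 Bond=126.9800
(2,1): Delta=-1.0000 Bond=126.9800
(2,2): Delta=-0.4253 Bond=63.0646
V0=33.8992

Since d<R<u, set p* = (R−d)/(u−d) = 0.4483; price each node as the discounted p*-expectation of its children.
At expiry t=3: V(3,0)=64.4222, V(3,1)=43.5696, V(3,2)=15.7662, V(3,3)=0.0000
Node (2,0) S=71.9055: V=(p*·43.5696+(1−p*)·64.4222)/1=55.0745; Δ=(43.5696−64.4222)/(83.4104−62.5578)=-1.0000; B=V−Δ·S=126.9800
Node (2,1) S=95.8740: V=(p*·15.7662+(1−p*)·43.5696)/1=31.1060; Δ=(15.7662−43.5696)/(111.2138−83.4104)=-1.0000; B=V−Δ·S=126.9800
Node (2,2) S=127.8320: V=(p*·0.0000+(1−p*)·15.7662)/1=8.6986; Δ=(0.0000−15.7662)/(148.2851−111.2138)=-0.4253; B=V−Δ·S=63.0646
Node (1,0) S=82.6500: V=(p*·31.1060+(1−p*)·55.0745)/1=44.3300; Δ=(31.1060−55.0745)/(95.8740−71.9055)=-1.0000; B=V−Δ·S=126.9800
Node (1,1) S=110.2000: V=(p*·8.6986+(1−p*)·31.1060)/1=21.0613; Δ=(8.6986−31.1060)/(127.8320−95.8740)=-0.7012; B=V−Δ·S=98.3283
Node (0,0) S=95.0000: V=(p*·21.0613+(1−p*)·44.3300)/1=33.8992; Δ=(21.0613−44.3300)/(110.2000−82.6500)=-0.8446; B=V−Δ·S=114.1361
Root portfolio cost Δ·95+B reproduces V0=33.8992.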